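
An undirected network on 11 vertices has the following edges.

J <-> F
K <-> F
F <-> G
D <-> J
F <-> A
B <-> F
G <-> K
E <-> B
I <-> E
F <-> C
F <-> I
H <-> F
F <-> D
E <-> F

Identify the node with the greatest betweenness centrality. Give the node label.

F

Unnormalized betweenness of each node: A:0, B:0, C:0, D:0, E:1/2, F:81/2, G:0, H:0, I:0, J:0, K:0.
F has the largest value, 81/2, making it the main broker — the node through which the most shortest paths run.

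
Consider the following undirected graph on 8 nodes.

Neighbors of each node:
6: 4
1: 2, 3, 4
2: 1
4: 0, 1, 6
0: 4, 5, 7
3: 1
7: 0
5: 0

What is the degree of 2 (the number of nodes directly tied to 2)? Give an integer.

1

2 is directly tied to 1. That is 1 neighbor, so the degree of 2 is 1.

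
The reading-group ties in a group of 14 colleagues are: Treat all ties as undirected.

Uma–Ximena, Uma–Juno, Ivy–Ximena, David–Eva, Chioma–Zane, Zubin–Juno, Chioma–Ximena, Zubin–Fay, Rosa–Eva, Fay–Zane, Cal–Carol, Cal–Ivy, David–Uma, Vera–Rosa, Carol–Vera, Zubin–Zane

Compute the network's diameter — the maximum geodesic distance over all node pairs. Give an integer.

Eccentricity of each node (its greatest distance to any other): Cal:5, Carol:6, Chioma:5, David:4, Eva:5, Fay:7, Ivy:4, Juno:5, Rosa:6, Uma:4, Vera:7, Ximena:4, Zane:6, Zubin:6.
The maximum eccentricity is 7, realized for instance by the pair Vera–Fay via Vera – Carol – Cal – Ivy – Ximena – Chioma – Zane – Fay. So the diameter is 7.

7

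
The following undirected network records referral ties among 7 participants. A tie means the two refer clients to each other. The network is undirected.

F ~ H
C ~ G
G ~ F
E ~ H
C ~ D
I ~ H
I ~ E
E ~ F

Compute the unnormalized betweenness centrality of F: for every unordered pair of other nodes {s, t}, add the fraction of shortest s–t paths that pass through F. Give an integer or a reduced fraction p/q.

Pairs whose geodesics pass through F — D–I: 2/2; D–H: 1; D–E: 1; G–I: 2/2; G–H: 1; G–E: 1; C–I: 2/2; C–H: 1; C–E: 1.
All other pairs contribute 0.
Summing the contributions gives betweenness(F) = 9.

9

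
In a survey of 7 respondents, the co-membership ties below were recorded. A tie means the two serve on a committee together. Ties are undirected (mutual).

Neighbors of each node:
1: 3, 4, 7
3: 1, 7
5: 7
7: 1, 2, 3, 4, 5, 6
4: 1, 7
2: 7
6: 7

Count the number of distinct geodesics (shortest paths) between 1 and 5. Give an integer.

1

The shortest distance is 2, and the only length-2 path is 1–7–5. So there is exactly 1 shortest path.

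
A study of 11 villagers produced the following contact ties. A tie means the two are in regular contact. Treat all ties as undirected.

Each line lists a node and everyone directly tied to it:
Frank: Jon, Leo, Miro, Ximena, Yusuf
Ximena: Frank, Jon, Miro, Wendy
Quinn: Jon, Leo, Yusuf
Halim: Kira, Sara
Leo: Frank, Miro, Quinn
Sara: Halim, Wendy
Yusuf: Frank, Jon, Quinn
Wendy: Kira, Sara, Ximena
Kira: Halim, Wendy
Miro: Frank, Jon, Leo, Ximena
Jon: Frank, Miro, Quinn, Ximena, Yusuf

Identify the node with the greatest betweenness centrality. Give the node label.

Unnormalized betweenness of each node: Frank:19/3, Halim:1/2, Jon:53/6, Kira:4, Leo:5/6, Miro:17/6, Quinn:5/6, Sara:4, Wendy:43/2, Ximena:24, Yusuf:1/3.
Ximena has the largest value, 24, making it the main broker — the node through which the most shortest paths run.

Ximena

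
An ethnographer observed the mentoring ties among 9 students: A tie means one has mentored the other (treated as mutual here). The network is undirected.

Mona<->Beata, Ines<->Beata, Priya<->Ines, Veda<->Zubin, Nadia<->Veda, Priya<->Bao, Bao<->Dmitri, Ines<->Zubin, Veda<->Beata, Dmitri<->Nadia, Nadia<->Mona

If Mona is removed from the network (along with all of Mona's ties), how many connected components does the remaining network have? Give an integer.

Mona's neighbors (Beata and Nadia) remain reachable from one another through other ties, so the rest of the network stays in one piece.

1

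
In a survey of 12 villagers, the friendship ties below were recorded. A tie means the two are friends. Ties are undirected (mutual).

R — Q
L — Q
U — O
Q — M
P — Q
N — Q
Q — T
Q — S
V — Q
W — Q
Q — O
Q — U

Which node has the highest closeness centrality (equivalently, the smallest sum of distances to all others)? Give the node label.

Q

Farness (sum of distances to all others) for each node — L:21, M:21, N:21, O:20, P:21, Q:11, R:21, S:21, T:21, U:20, V:21, W:21.
The smallest farness is 11, for Q, so Q has the highest closeness.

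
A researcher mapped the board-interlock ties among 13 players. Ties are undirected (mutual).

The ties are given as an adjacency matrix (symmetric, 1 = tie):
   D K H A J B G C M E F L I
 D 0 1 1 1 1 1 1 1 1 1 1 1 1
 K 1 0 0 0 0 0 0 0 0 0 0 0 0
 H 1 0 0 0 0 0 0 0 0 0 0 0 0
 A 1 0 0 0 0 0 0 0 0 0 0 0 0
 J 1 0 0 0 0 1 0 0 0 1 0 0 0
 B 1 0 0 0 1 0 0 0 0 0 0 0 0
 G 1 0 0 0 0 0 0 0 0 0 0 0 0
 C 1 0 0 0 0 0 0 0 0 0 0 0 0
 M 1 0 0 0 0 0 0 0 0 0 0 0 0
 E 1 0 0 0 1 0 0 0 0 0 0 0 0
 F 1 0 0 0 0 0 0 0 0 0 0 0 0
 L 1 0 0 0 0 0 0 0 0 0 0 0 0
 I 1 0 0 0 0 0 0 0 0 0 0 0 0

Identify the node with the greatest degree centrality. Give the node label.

D

Degrees — A:1, B:2, C:1, D:12, E:2, F:1, G:1, H:1, I:1, J:3, K:1, L:1, M:1.
The maximum is 12, attained only by D.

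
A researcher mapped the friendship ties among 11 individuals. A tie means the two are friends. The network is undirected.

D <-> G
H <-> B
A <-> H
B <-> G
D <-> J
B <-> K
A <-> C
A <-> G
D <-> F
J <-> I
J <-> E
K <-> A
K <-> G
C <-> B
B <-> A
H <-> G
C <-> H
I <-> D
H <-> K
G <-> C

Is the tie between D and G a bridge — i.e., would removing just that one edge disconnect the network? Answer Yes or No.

Yes

Without the D–G edge there is no alternate route between D and G, so the network disconnects. It is a bridge.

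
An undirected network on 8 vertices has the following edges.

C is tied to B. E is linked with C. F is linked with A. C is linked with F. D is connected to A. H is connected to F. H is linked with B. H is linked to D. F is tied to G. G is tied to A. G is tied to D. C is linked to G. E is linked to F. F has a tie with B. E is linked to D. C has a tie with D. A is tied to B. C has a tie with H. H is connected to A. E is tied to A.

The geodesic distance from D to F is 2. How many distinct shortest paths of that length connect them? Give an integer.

5

The shortest distance is 2. The length-2 paths are: D–H–F; D–E–F; D–C–F; D–G–F; D–A–F.
That gives 5 distinct shortest paths.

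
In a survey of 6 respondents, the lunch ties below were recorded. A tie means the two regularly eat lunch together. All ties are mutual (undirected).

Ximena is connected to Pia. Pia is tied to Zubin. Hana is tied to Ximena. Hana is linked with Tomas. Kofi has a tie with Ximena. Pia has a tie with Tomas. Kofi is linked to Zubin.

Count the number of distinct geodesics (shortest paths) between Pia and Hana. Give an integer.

The shortest distance is 2. The length-2 paths are: Pia–Ximena–Hana; Pia–Tomas–Hana.
That gives 2 distinct shortest paths.

2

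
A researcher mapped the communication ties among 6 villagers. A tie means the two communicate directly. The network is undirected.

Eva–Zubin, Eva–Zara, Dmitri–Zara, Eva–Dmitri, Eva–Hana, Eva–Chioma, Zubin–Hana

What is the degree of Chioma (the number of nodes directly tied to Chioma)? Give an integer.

1

Chioma is directly tied to Eva. That is 1 neighbor, so the degree of Chioma is 1.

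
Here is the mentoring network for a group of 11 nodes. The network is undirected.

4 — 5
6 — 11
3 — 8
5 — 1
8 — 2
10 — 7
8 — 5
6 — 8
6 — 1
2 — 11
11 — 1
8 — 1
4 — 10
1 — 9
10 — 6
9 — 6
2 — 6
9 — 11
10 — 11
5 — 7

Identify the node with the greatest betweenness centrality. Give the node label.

Unnormalized betweenness of each node: 1:29/6, 2:2/3, 3:0, 4:1/2, 5:47/6, 6:22/3, 7:1/2, 8:23/2, 9:0, 10:43/6, 11:11/3.
8 has the largest value, 23/2, making it the main broker — the node through which the most shortest paths run.

8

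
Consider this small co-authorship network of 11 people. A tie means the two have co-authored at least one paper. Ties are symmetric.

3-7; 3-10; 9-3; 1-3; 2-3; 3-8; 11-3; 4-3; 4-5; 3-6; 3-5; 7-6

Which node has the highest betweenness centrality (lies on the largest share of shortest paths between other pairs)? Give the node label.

3

Unnormalized betweenness of each node: 1:0, 2:0, 3:43, 4:0, 5:0, 6:0, 7:0, 8:0, 9:0, 10:0, 11:0.
3 has the largest value, 43, making it the main broker — the node through which the most shortest paths run.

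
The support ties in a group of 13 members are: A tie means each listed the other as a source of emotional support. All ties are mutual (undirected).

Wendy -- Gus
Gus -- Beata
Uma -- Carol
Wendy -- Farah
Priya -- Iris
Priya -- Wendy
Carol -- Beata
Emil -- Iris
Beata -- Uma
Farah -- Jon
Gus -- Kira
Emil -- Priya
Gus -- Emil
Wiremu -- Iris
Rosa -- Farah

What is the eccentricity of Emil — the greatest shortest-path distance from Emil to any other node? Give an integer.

4

Distances from Emil: Beata:2, Carol:3, Farah:3, Gus:1, Iris:1, Jon:4, Kira:2, Priya:1, Rosa:4, Uma:3, Wendy:2, Wiremu:2.
The largest is 4 (to Rosa and Jon), so the eccentricity of Emil is 4.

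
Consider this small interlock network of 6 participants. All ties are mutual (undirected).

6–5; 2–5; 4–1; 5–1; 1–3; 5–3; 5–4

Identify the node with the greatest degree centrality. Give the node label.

5

Degrees — 1:3, 2:1, 3:2, 4:2, 5:5, 6:1.
The maximum is 5, attained only by 5.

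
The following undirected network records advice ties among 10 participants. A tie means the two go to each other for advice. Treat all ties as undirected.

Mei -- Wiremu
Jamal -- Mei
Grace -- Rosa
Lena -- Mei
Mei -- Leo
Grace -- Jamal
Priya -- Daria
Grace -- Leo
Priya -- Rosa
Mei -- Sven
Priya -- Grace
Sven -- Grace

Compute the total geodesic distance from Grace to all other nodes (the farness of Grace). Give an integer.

15

Distances from Grace: Daria:2, Jamal:1, Lena:3, Leo:1, Mei:2, Priya:1, Rosa:1, Sven:1, Wiremu:3.
Sum = 2 + 1 + 3 + 1 + 2 + 1 + 1 + 1 + 3 = 15.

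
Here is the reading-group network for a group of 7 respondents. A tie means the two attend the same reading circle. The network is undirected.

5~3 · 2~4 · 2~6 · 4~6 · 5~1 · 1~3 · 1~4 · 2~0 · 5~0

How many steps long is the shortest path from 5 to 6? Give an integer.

3

One shortest route is 5 – 1 – 4 – 6, which uses 3 edges, and at distance 2 from 5 we only reach {2, 4}, which does not include 6. So d(5,6) = 3.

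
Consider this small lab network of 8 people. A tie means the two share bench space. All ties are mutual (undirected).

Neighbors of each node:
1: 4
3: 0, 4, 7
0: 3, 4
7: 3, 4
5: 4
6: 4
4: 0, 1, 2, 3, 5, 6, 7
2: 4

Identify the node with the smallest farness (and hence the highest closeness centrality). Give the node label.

Farness (sum of distances to all others) for each node — 0:12, 1:13, 2:13, 3:11, 4:7, 5:13, 6:13, 7:12.
The smallest farness is 7, for 4, so 4 has the highest closeness.

4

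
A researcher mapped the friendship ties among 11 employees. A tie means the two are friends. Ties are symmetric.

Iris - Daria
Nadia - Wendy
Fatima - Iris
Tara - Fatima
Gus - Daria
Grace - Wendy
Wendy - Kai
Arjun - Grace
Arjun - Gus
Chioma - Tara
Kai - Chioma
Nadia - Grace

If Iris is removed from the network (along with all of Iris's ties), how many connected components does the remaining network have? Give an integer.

1

Iris's neighbors (Daria and Fatima) remain reachable from one another through other ties, so the rest of the network stays in one piece.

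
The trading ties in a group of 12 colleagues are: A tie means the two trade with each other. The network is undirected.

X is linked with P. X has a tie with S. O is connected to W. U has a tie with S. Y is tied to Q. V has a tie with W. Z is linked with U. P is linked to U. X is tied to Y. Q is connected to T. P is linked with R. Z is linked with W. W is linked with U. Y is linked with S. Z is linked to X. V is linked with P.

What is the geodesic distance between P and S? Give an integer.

2

One shortest route is P – U – S, which uses 2 edges, and P and S are not directly tied, so nothing shorter exists. So d(P,S) = 2.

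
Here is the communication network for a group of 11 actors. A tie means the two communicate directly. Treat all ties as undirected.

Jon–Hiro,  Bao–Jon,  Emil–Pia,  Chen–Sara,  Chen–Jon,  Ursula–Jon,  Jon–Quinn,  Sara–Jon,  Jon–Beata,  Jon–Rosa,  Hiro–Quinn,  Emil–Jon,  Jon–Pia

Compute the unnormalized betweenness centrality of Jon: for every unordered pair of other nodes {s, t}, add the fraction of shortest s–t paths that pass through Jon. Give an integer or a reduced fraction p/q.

42

Pairs whose geodesics pass through Jon — Chen–Beata: 1; Chen–Rosa: 1; Chen–Emil: 1; Chen–Quinn: 1; Chen–Pia: 1; Chen–Hiro: 1; Chen–Bao: 1; Chen–Ursula: 1; Beata–Rosa: 1; Beata–Sara: 1; Beata–Emil: 1; Beata–Quinn: 1; Beata–Pia: 1; Beata–Hiro: 1 … (+28 more pairs).
All other pairs contribute 0.
Summing the contributions gives betweenness(Jon) = 42.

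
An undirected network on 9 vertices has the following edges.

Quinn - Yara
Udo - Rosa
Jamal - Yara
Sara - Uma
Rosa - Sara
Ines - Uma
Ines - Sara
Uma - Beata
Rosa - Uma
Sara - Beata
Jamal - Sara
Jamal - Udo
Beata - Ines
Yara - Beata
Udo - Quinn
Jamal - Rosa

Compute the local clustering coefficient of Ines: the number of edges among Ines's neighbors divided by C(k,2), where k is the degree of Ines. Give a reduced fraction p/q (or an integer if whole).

Ines's neighbors: Beata, Sara, and Uma (k = 3).
Possible neighbor pairs: C(3,2) = 3. Edges among them: Beata–Sara, Beata–Uma, Sara–Uma → e = 3.
Clustering(Ines) = 3/3 = 1.

1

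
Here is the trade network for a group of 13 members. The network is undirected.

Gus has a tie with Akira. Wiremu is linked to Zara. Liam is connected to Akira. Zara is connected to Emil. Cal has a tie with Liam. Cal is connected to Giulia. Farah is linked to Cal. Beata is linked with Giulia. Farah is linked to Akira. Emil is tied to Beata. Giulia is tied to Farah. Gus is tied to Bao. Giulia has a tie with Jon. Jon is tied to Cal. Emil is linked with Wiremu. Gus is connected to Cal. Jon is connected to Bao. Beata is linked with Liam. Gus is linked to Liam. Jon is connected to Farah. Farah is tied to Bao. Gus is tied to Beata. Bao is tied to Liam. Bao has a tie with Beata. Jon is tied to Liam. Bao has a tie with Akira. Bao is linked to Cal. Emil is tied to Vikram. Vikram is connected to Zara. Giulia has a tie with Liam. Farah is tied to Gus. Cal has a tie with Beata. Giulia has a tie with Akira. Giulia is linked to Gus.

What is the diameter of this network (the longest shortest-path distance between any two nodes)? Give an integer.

Eccentricity of each node (its greatest distance to any other): Akira:4, Bao:3, Beata:2, Cal:3, Emil:3, Farah:4, Giulia:3, Gus:3, Jon:4, Liam:3, Vikram:4, Wiremu:4, Zara:4.
The maximum eccentricity is 4, realized for instance by the pair Wiremu–Akira via Wiremu – Emil – Beata – Bao – Akira. So the diameter is 4.

4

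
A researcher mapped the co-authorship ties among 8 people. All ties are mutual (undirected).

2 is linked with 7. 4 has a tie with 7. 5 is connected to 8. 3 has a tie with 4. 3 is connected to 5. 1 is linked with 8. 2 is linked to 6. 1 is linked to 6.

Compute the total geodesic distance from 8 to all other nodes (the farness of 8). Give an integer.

Distances from 8: 1:1, 2:3, 3:2, 4:3, 5:1, 6:2, 7:4.
Sum = 1 + 3 + 2 + 3 + 1 + 2 + 4 = 16.

16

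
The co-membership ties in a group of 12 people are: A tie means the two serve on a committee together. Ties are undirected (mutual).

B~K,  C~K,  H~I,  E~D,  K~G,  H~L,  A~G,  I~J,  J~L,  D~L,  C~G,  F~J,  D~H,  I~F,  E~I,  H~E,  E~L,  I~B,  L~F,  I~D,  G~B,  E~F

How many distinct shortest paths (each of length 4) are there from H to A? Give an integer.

1

The shortest distance is 4, and the only length-4 path is H–I–B–G–A. So there is exactly 1 shortest path.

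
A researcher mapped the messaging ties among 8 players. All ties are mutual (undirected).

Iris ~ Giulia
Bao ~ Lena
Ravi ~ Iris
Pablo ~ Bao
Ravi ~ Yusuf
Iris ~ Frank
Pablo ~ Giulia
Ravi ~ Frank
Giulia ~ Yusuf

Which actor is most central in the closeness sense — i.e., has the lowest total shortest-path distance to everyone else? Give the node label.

Farness (sum of distances to all others) for each node — Bao:18, Frank:18, Giulia:12, Iris:14, Lena:24, Pablo:14, Ravi:17, Yusuf:15.
The smallest farness is 12, for Giulia, so Giulia has the highest closeness.

Giulia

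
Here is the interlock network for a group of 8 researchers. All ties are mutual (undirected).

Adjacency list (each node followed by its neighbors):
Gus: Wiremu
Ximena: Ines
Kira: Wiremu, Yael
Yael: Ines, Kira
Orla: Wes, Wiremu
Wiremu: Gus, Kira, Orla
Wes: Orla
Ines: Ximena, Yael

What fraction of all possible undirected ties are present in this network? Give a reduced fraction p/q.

There are 7 edges and 8 nodes, so the maximum possible is C(8,2) = 28.
Density = 7/28 = 1/4.

1/4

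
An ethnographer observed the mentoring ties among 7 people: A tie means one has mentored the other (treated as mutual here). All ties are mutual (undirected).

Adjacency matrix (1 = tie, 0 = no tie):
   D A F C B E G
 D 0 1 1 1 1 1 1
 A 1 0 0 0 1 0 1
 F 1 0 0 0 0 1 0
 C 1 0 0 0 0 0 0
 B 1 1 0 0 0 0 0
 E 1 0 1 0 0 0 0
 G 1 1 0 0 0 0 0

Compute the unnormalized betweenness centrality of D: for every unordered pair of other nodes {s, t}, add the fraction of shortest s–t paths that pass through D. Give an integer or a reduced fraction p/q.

Pairs whose geodesics pass through D — A–F: 1; A–C: 1; A–E: 1; F–C: 1; F–B: 1; F–G: 1; C–B: 1; C–E: 1; C–G: 1; B–E: 1; B–G: 1/2; E–G: 1.
All other pairs contribute 0.
Summing the contributions gives betweenness(D) = 23/2.

23/2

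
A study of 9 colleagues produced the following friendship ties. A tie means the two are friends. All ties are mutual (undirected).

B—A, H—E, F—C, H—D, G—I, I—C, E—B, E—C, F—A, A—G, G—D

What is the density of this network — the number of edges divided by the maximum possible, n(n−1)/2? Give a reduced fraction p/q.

There are 11 edges and 9 nodes, so the maximum possible is C(9,2) = 36.
Density = 11/36.

11/36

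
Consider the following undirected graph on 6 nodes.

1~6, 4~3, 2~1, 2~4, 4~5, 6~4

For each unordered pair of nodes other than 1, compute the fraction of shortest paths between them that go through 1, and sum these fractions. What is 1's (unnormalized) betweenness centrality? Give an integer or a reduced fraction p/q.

1/2

Pairs whose geodesics pass through 1 — 2–6: 1/2.
All other pairs contribute 0.
Summing the contributions gives betweenness(1) = 1/2.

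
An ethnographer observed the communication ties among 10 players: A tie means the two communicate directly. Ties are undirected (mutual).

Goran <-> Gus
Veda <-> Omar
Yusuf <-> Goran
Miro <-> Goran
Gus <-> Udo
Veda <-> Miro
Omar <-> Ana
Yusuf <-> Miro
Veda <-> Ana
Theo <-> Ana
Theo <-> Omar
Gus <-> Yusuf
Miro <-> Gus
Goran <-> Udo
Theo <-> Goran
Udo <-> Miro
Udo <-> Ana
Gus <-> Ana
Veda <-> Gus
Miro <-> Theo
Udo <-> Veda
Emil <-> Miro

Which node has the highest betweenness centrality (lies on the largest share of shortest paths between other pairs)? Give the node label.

Miro

Unnormalized betweenness of each node: Ana:11/5, Emil:0, Goran:17/10, Gus:17/5, Miro:166/15, Omar:1/3, Theo:97/30, Udo:7/6, Veda:29/10, Yusuf:0.
Miro has the largest value, 166/15, making it the main broker — the node through which the most shortest paths run.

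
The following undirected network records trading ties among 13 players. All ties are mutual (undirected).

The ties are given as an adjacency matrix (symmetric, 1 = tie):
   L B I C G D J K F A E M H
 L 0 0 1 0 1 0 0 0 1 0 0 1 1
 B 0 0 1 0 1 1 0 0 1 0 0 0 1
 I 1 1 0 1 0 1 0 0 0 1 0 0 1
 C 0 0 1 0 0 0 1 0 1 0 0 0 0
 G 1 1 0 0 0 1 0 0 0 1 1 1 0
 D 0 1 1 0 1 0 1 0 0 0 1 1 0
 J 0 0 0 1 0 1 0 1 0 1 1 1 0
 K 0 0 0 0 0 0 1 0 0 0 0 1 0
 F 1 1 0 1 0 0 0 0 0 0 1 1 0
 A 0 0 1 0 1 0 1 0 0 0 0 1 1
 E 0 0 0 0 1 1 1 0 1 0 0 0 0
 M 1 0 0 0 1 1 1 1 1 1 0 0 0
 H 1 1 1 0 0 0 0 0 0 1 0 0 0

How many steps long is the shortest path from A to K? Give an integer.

2

One shortest route is A – M – K, which uses 2 edges, and A and K are not directly tied, so nothing shorter exists. So d(A,K) = 2.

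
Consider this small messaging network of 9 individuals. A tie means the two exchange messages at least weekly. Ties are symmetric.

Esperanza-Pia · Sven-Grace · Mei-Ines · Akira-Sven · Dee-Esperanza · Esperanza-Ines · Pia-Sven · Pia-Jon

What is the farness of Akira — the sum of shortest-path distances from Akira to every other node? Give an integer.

24

Distances from Akira: Dee:4, Esperanza:3, Grace:2, Ines:4, Jon:3, Mei:5, Pia:2, Sven:1.
Sum = 4 + 3 + 2 + 4 + 3 + 5 + 2 + 1 = 24.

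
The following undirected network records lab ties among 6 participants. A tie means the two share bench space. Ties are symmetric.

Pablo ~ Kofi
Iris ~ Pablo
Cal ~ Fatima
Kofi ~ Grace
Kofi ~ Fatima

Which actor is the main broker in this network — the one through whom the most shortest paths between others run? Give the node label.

Kofi

Unnormalized betweenness of each node: Cal:0, Fatima:4, Grace:0, Iris:0, Kofi:8, Pablo:4.
Kofi has the largest value, 8, making it the main broker — the node through which the most shortest paths run.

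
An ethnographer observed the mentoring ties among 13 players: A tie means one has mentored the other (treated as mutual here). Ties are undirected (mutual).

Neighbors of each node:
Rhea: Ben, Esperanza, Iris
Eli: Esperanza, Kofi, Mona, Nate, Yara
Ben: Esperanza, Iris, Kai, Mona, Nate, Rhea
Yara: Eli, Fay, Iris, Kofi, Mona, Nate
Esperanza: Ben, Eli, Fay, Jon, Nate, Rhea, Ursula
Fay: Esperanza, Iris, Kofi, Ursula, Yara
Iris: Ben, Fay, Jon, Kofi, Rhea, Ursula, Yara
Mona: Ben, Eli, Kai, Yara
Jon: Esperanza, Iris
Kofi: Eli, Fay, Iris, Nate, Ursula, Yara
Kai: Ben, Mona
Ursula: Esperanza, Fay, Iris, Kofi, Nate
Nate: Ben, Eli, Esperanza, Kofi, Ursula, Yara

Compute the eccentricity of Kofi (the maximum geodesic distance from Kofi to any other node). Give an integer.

3

Distances from Kofi: Ben:2, Eli:1, Esperanza:2, Fay:1, Iris:1, Jon:2, Kai:3, Mona:2, Nate:1, Rhea:2, Ursula:1, Yara:1.
The largest is 3 (to Kai), so the eccentricity of Kofi is 3.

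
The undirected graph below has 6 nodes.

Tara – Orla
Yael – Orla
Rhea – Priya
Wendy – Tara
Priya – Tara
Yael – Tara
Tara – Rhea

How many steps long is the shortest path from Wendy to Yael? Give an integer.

One shortest route is Wendy – Tara – Yael, which uses 2 edges, and Wendy and Yael are not directly tied, so nothing shorter exists. So d(Wendy,Yael) = 2.

2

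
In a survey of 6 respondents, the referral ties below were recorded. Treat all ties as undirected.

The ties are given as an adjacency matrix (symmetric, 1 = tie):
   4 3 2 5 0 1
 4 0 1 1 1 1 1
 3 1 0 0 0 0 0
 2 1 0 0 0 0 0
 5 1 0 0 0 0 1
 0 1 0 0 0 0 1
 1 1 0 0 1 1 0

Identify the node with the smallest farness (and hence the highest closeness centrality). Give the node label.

Farness (sum of distances to all others) for each node — 0:8, 1:7, 2:9, 3:9, 4:5, 5:8.
The smallest farness is 5, for 4, so 4 has the highest closeness.

4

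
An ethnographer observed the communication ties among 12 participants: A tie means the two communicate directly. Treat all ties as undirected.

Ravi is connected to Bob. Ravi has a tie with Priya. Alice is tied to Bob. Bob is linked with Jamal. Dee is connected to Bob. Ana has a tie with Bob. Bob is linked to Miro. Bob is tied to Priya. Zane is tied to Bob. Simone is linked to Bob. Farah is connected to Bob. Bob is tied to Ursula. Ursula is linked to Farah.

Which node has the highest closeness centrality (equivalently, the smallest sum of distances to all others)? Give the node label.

Bob

Farness (sum of distances to all others) for each node — Alice:21, Ana:21, Bob:11, Dee:21, Farah:20, Jamal:21, Miro:21, Priya:20, Ravi:20, Simone:21, Ursula:20, Zane:21.
The smallest farness is 11, for Bob, so Bob has the highest closeness.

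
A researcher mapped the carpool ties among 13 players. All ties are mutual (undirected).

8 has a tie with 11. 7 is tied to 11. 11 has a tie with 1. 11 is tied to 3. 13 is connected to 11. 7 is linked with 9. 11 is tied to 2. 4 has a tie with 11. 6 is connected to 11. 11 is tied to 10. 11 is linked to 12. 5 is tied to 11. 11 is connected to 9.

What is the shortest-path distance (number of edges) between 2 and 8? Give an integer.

One shortest route is 2 – 11 – 8, which uses 2 edges, and 2 and 8 are not directly tied, so nothing shorter exists. So d(2,8) = 2.

2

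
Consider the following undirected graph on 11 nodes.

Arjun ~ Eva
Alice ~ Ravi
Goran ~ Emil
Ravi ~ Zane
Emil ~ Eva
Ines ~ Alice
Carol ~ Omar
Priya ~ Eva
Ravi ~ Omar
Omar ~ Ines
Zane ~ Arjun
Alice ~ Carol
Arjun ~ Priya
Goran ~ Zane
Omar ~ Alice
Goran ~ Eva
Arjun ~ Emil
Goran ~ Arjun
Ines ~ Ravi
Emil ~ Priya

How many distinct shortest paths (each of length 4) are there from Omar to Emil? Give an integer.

The shortest distance is 4. The length-4 paths are: Omar–Ravi–Zane–Arjun–Emil; Omar–Ravi–Zane–Goran–Emil.
That gives 2 distinct shortest paths.

2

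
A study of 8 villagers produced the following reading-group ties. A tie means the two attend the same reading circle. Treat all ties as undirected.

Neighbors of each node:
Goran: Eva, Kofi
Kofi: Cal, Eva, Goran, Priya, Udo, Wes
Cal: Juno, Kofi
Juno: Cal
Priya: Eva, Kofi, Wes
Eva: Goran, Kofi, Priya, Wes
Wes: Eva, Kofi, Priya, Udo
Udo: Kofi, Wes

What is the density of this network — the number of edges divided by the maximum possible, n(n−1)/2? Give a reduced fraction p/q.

3/7

There are 12 edges and 8 nodes, so the maximum possible is C(8,2) = 28.
Density = 12/28 = 3/7.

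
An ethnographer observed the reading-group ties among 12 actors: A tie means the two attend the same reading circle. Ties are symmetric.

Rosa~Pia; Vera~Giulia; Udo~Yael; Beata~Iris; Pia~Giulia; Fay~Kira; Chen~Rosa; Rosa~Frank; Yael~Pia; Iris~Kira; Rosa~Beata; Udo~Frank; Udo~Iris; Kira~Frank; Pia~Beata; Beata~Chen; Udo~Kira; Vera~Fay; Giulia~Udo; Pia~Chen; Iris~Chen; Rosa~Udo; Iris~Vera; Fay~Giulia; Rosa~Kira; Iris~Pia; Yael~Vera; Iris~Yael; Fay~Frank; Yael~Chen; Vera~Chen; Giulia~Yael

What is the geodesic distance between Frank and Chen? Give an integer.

One shortest route is Frank – Rosa – Chen, which uses 2 edges, and Frank and Chen are not directly tied, so nothing shorter exists. So d(Frank,Chen) = 2.

2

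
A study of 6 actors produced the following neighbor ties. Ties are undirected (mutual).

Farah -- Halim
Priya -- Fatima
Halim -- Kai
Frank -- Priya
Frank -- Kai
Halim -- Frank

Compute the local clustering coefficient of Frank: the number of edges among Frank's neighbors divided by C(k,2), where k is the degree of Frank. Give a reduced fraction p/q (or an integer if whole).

1/3

Frank's neighbors: Halim, Kai, and Priya (k = 3).
Possible neighbor pairs: C(3,2) = 3. Edges among them: Halim–Kai → e = 1.
Clustering(Frank) = 1/3.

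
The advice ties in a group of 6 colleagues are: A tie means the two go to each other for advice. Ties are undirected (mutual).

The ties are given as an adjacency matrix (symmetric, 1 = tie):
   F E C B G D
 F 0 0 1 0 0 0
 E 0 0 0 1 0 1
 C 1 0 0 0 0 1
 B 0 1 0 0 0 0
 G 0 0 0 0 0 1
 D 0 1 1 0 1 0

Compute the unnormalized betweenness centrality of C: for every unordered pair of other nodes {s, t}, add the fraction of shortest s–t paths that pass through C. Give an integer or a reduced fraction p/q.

Pairs whose geodesics pass through C — F–E: 1; F–B: 1; F–G: 1; F–D: 1.
All other pairs contribute 0.
Summing the contributions gives betweenness(C) = 4.

4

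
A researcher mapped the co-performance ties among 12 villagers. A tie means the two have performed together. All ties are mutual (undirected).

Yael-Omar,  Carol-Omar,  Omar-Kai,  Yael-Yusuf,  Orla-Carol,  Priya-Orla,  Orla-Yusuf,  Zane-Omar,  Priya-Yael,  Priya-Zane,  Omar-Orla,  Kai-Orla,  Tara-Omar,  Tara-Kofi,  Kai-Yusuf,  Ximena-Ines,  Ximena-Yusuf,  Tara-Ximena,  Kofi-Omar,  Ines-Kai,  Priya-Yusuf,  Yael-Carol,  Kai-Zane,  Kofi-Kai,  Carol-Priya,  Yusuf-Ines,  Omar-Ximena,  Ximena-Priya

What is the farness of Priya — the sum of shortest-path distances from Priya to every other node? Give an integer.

Distances from Priya: Carol:1, Ines:2, Kai:2, Kofi:3, Omar:2, Orla:1, Tara:2, Ximena:1, Yael:1, Yusuf:1, Zane:1.
Sum = 1 + 2 + 2 + 3 + 2 + 1 + 2 + 1 + 1 + 1 + 1 = 17.

17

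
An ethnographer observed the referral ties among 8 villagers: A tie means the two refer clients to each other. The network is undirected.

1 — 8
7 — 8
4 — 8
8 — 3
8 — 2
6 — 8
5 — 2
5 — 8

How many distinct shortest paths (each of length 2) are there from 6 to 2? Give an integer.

1

The shortest distance is 2, and the only length-2 path is 6–8–2. So there is exactly 1 shortest path.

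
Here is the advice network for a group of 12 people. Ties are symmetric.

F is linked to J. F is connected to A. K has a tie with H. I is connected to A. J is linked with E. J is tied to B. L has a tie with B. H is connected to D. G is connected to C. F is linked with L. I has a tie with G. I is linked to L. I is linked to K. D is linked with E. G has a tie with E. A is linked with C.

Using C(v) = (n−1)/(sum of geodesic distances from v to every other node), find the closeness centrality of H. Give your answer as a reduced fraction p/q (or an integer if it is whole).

Distances from H: A:3, B:4, C:4, D:1, E:2, F:4, G:3, I:2, J:3, K:1, L:3. Sum = 30.
n = 12, so closeness = 11/30.

11/30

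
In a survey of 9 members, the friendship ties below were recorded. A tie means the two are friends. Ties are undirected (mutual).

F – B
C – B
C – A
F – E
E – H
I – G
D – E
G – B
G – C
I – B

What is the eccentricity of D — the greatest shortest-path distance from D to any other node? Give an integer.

5

Distances from D: A:5, B:3, C:4, E:1, F:2, G:4, H:2, I:4.
The largest is 5 (to A), so the eccentricity of D is 5.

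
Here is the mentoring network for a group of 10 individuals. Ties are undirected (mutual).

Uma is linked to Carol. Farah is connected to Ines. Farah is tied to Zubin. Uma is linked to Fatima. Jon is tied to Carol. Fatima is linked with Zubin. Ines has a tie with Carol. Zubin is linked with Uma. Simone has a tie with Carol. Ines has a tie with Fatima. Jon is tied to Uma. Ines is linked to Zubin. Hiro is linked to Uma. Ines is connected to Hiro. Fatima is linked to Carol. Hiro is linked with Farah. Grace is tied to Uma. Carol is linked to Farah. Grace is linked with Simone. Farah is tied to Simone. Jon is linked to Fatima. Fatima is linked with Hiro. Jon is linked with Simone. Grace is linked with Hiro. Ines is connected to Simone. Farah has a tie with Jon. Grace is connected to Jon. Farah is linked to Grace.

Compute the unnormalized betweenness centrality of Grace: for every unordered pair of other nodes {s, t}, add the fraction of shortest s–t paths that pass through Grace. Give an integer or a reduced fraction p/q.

67/60

Pairs whose geodesics pass through Grace — Jon–Hiro: 1/4; Simone–Hiro: 1/3; Simone–Uma: 1/3; Uma–Farah: 1/5.
All other pairs contribute 0.
Summing the contributions gives betweenness(Grace) = 67/60.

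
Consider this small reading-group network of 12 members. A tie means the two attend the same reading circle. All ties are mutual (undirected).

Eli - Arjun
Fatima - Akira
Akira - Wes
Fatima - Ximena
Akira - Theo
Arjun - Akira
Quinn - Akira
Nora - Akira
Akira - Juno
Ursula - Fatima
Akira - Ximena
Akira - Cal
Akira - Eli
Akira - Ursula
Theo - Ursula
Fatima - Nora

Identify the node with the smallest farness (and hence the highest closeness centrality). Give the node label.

Akira

Farness (sum of distances to all others) for each node — Akira:11, Arjun:20, Cal:21, Eli:20, Fatima:18, Juno:21, Nora:20, Quinn:21, Theo:20, Ursula:19, Wes:21, Ximena:20.
The smallest farness is 11, for Akira, so Akira has the highest closeness.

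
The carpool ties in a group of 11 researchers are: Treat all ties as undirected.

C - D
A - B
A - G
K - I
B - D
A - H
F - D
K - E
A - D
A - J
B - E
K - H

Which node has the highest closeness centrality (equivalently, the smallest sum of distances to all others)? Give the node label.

Farness (sum of distances to all others) for each node — A:16, B:18, C:28, D:19, E:22, F:28, G:25, H:20, I:33, J:25, K:24.
The smallest farness is 16, for A, so A has the highest closeness.

A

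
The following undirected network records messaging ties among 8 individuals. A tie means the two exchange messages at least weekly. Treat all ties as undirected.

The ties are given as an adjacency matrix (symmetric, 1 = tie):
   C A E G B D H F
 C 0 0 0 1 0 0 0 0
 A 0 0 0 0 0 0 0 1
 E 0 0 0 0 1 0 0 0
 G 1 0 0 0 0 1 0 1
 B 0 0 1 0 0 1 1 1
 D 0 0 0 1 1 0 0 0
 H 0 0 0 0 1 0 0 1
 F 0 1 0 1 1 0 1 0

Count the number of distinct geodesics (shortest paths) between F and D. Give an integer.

2

The shortest distance is 2. The length-2 paths are: F–G–D; F–B–D.
That gives 2 distinct shortest paths.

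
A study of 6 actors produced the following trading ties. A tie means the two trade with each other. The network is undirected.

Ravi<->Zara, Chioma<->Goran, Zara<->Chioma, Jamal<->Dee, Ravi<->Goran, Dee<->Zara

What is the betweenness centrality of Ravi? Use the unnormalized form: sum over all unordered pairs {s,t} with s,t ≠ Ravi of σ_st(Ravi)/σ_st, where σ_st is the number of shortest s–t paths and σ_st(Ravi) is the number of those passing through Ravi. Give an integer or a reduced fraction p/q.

Pairs whose geodesics pass through Ravi — Dee–Goran: 1/2; Jamal–Goran: 1/2; Zara–Goran: 1/2.
All other pairs contribute 0.
Summing the contributions gives betweenness(Ravi) = 3/2.

3/2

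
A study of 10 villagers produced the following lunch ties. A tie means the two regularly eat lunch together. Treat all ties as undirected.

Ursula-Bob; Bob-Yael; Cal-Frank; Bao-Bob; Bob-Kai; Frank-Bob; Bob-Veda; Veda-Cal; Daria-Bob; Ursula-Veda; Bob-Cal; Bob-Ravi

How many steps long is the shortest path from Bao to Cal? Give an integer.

One shortest route is Bao – Bob – Cal, which uses 2 edges, and Bao and Cal are not directly tied, so nothing shorter exists. So d(Bao,Cal) = 2.

2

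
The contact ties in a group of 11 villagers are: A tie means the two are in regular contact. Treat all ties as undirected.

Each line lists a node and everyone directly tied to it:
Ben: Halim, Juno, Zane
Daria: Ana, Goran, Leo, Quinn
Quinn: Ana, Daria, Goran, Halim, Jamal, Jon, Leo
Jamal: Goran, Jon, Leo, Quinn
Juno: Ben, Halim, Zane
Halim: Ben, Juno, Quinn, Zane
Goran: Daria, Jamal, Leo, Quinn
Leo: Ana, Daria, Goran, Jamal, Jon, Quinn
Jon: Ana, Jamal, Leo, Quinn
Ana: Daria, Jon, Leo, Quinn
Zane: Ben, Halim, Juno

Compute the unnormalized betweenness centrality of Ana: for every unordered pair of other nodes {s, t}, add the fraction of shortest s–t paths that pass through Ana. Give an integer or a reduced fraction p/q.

1/3

Pairs whose geodesics pass through Ana — Daria–Jon: 1/3.
All other pairs contribute 0.
Summing the contributions gives betweenness(Ana) = 1/3.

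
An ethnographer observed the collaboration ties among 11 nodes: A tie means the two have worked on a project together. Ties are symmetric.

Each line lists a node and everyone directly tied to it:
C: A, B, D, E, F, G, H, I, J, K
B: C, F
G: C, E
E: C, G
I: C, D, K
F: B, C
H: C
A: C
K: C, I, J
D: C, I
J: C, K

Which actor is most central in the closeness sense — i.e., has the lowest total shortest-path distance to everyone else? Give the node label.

Farness (sum of distances to all others) for each node — A:19, B:18, C:10, D:18, E:18, F:18, G:18, H:19, I:17, J:18, K:17.
The smallest farness is 10, for C, so C has the highest closeness.

C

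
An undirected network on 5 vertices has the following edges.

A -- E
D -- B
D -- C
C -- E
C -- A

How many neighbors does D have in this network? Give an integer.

D is directly tied to B and C. That is 2 neighbors, so the degree of D is 2.

2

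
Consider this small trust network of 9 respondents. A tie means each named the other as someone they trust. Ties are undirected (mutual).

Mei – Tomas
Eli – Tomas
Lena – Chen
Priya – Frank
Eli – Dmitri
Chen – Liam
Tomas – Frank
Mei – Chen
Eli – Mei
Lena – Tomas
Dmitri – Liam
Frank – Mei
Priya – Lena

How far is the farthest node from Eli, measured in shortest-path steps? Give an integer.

Distances from Eli: Chen:2, Dmitri:1, Frank:2, Lena:2, Liam:2, Mei:1, Priya:3, Tomas:1.
The largest is 3 (to Priya), so the eccentricity of Eli is 3.

3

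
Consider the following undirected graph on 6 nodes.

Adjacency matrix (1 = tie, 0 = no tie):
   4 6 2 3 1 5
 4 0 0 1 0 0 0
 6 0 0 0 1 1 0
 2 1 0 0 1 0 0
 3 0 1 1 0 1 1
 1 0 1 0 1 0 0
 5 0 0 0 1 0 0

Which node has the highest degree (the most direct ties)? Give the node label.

Degrees — 1:2, 2:2, 3:4, 4:1, 5:1, 6:2.
The maximum is 4, attained only by 3.

3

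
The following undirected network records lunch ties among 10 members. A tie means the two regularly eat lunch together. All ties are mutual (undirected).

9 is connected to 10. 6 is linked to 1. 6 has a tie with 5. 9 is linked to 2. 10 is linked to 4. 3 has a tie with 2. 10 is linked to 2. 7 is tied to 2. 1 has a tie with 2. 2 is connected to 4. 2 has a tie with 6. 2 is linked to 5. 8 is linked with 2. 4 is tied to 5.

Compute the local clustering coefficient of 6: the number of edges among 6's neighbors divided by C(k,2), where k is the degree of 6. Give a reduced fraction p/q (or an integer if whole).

2/3

6's neighbors: 1, 2, and 5 (k = 3).
Possible neighbor pairs: C(3,2) = 3. Edges among them: 1–2, 2–5 → e = 2.
Clustering(6) = 2/3.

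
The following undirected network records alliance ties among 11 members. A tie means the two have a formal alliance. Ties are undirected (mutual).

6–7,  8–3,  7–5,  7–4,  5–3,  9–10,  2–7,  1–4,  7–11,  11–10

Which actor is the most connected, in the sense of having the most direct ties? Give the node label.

7

Degrees — 1:1, 2:1, 3:2, 4:2, 5:2, 6:1, 7:5, 8:1, 9:1, 10:2, 11:2.
The maximum is 5, attained only by 7.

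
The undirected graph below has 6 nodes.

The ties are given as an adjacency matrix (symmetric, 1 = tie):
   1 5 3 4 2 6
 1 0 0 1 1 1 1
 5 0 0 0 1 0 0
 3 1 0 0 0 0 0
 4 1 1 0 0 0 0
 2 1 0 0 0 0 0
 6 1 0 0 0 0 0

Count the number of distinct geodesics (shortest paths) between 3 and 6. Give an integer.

The shortest distance is 2, and the only length-2 path is 3–1–6. So there is exactly 1 shortest path.

1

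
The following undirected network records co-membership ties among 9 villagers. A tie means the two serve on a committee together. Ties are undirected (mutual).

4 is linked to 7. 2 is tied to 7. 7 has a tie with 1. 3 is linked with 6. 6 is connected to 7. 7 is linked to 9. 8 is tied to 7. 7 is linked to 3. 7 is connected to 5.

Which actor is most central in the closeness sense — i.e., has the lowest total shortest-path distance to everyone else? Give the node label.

Farness (sum of distances to all others) for each node — 1:15, 2:15, 3:14, 4:15, 5:15, 6:14, 7:8, 8:15, 9:15.
The smallest farness is 8, for 7, so 7 has the highest closeness.

7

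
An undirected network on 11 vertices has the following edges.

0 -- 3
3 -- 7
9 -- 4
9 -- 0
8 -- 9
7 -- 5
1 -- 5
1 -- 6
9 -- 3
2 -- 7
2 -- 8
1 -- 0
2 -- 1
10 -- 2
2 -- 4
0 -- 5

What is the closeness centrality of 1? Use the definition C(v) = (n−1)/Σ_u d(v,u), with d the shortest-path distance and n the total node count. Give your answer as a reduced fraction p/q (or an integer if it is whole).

5/8

Distances from 1: 0:1, 2:1, 3:2, 4:2, 5:1, 6:1, 7:2, 8:2, 9:2, 10:2. Sum = 16.
n = 11, so closeness = 10/16 = 5/8.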